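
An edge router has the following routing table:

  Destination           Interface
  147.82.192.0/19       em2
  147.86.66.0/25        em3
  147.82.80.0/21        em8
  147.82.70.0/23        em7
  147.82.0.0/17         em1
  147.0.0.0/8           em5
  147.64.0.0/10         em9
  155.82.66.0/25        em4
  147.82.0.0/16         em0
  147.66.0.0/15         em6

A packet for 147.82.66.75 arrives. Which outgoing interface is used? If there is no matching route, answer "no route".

Routes whose prefix contains 147.82.66.75:
  147.0.0.0/8 (147.0.0.0 - 147.255.255.255) -> em5
  147.64.0.0/10 (147.64.0.0 - 147.127.255.255) -> em9
  147.82.0.0/16 (147.82.0.0 - 147.82.255.255) -> em0
  147.82.0.0/17 (147.82.0.0 - 147.82.127.255) -> em1
More-specific entries that do NOT match:
  147.86.66.0/25 (147.86.66.0 - 147.86.66.127) does not contain 147.82.66.75
  155.82.66.0/25 (155.82.66.0 - 155.82.66.127) does not contain 147.82.66.75
  147.82.70.0/23 (147.82.70.0 - 147.82.71.255) does not contain 147.82.66.75
  147.82.80.0/21 (147.82.80.0 - 147.82.87.255) does not contain 147.82.66.75
  147.82.192.0/19 (147.82.192.0 - 147.82.223.255) does not contain 147.82.66.75
Longest matching prefix is /17 -> interface em1.

em1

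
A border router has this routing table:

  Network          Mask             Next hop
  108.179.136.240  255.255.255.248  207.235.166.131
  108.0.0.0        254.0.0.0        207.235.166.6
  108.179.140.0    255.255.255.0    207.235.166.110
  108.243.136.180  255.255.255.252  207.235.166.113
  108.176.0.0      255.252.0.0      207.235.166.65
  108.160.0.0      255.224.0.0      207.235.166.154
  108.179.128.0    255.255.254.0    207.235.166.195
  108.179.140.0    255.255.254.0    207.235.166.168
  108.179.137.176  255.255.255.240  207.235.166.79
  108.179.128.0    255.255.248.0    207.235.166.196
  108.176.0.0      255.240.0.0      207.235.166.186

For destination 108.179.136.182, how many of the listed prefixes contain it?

Prefixes containing 108.179.136.182:
  108.0.0.0/7 (108.0.0.0 - 109.255.255.255)
  108.160.0.0/11 (108.160.0.0 - 108.191.255.255)
  108.176.0.0/12 (108.176.0.0 - 108.191.255.255)
  108.176.0.0/14 (108.176.0.0 - 108.179.255.255)
Total matching entries: 4.

4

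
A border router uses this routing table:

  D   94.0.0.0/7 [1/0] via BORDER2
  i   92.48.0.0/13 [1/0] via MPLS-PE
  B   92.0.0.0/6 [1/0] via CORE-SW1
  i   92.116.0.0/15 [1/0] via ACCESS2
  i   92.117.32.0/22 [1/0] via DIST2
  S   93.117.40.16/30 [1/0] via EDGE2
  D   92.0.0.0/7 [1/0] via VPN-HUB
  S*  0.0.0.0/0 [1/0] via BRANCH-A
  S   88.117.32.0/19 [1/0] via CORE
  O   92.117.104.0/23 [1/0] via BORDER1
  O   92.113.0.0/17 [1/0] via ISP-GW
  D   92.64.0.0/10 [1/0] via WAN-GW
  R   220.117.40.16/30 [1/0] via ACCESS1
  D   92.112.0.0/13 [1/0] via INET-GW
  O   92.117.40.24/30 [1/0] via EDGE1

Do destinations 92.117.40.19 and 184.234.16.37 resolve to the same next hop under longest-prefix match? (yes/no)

92.117.40.19: longest match 92.116.0.0/15 -> ACCESS2
184.234.16.37: longest match 0.0.0.0/0 -> BRANCH-A

no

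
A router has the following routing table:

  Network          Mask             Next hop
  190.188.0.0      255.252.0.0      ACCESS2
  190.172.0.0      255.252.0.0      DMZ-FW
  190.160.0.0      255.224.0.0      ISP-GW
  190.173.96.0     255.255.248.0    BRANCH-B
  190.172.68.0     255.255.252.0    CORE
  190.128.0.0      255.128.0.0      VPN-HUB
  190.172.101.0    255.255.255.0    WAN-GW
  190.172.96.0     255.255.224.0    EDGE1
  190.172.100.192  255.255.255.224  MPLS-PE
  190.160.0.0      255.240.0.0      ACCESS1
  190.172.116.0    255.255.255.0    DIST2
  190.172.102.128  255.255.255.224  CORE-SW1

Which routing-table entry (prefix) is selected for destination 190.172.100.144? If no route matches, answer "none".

190.172.96.0/19

Entries matching 190.172.100.144:
  190.128.0.0/9 (190.128.0.0 - 190.255.255.255)
  190.160.0.0/11 (190.160.0.0 - 190.191.255.255)
  190.160.0.0/12 (190.160.0.0 - 190.175.255.255)
  190.172.0.0/14 (190.172.0.0 - 190.175.255.255)
  190.172.96.0/19 (190.172.96.0 - 190.172.127.255)
Most specific is 190.172.96.0/19.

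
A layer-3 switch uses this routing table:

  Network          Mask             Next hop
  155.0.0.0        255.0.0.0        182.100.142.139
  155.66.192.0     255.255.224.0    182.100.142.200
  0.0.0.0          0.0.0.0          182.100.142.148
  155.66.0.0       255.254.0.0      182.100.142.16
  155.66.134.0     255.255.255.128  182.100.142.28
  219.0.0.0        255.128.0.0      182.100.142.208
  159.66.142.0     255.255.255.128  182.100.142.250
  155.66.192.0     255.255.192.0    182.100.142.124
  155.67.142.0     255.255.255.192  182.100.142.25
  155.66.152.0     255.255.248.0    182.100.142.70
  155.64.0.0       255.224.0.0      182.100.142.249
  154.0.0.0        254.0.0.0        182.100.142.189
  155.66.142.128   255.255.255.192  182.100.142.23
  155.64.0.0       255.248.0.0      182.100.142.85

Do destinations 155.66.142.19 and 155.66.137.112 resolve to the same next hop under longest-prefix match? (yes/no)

155.66.142.19: longest match 155.66.0.0/15 -> 182.100.142.16
155.66.137.112: longest match 155.66.0.0/15 -> 182.100.142.16

yes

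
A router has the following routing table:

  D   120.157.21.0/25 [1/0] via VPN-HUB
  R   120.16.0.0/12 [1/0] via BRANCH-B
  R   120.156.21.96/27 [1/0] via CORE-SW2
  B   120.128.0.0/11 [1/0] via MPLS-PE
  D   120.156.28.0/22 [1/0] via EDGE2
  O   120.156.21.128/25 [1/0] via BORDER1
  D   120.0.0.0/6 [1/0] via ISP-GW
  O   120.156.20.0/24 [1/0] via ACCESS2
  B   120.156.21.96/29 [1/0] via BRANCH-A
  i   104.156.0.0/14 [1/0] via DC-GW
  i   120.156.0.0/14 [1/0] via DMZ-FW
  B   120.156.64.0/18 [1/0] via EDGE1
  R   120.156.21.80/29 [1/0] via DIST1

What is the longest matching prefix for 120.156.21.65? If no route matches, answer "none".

120.156.0.0/14

Entries matching 120.156.21.65:
  120.0.0.0/6 (120.0.0.0 - 123.255.255.255)
  120.128.0.0/11 (120.128.0.0 - 120.159.255.255)
  120.156.0.0/14 (120.156.0.0 - 120.159.255.255)
Most specific is 120.156.0.0/14.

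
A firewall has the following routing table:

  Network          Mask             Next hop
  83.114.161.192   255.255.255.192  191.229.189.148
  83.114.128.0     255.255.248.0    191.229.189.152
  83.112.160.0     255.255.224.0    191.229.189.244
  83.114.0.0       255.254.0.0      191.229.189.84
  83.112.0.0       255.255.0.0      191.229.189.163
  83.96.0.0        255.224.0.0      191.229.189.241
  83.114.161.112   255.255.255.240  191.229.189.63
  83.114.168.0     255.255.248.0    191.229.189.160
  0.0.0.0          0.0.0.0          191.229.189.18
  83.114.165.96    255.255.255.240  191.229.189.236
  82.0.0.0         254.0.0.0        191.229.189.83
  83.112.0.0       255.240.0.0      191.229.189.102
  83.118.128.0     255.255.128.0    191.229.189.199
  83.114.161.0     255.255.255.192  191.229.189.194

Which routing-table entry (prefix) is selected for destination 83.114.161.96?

83.114.0.0/15

Entries matching 83.114.161.96:
  0.0.0.0/0 (default, matches everything)
  82.0.0.0/7 (82.0.0.0 - 83.255.255.255)
  83.96.0.0/11 (83.96.0.0 - 83.127.255.255)
  83.112.0.0/12 (83.112.0.0 - 83.127.255.255)
  83.114.0.0/15 (83.114.0.0 - 83.115.255.255)
Most specific is 83.114.0.0/15.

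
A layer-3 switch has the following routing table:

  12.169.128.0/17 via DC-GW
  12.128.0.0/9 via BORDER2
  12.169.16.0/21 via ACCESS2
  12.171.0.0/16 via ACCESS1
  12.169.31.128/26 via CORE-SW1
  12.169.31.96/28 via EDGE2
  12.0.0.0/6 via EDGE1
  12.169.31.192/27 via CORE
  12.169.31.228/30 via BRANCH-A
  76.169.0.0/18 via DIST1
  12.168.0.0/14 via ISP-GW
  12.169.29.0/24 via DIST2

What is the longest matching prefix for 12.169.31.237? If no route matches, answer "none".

Entries matching 12.169.31.237:
  12.0.0.0/6 (12.0.0.0 - 15.255.255.255)
  12.128.0.0/9 (12.128.0.0 - 12.255.255.255)
  12.168.0.0/14 (12.168.0.0 - 12.171.255.255)
Most specific is 12.168.0.0/14.

12.168.0.0/14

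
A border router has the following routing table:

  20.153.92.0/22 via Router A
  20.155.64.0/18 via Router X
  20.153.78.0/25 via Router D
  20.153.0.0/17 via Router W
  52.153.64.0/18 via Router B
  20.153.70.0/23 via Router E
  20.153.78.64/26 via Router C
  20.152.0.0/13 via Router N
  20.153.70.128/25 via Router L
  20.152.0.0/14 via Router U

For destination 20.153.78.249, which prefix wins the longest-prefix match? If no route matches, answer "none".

Entries matching 20.153.78.249:
  20.152.0.0/13 (20.152.0.0 - 20.159.255.255)
  20.152.0.0/14 (20.152.0.0 - 20.155.255.255)
  20.153.0.0/17 (20.153.0.0 - 20.153.127.255)
Most specific is 20.153.0.0/17.

20.153.0.0/17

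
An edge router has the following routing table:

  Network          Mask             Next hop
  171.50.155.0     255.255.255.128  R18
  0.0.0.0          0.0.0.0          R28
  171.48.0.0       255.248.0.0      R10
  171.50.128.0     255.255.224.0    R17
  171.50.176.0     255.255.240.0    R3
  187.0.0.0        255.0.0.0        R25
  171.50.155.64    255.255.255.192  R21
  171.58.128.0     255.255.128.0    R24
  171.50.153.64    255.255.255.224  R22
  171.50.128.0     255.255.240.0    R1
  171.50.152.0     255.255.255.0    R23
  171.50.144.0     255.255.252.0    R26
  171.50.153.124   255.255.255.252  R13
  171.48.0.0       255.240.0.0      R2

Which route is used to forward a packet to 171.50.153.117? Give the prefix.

Entries matching 171.50.153.117:
  0.0.0.0/0 (default, matches everything)
  171.48.0.0/12 (171.48.0.0 - 171.63.255.255)
  171.48.0.0/13 (171.48.0.0 - 171.55.255.255)
  171.50.128.0/19 (171.50.128.0 - 171.50.159.255)
Most specific is 171.50.128.0/19.

171.50.128.0/19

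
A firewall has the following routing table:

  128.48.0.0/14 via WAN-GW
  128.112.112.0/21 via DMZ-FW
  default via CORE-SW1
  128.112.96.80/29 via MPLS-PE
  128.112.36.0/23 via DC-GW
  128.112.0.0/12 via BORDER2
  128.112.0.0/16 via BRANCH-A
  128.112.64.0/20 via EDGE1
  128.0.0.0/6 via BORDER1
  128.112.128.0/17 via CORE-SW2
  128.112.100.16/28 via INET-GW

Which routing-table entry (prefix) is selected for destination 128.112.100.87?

Entries matching 128.112.100.87:
  0.0.0.0/0 (default, matches everything)
  128.0.0.0/6 (128.0.0.0 - 131.255.255.255)
  128.112.0.0/12 (128.112.0.0 - 128.127.255.255)
  128.112.0.0/16 (128.112.0.0 - 128.112.255.255)
Most specific is 128.112.0.0/16.

128.112.0.0/16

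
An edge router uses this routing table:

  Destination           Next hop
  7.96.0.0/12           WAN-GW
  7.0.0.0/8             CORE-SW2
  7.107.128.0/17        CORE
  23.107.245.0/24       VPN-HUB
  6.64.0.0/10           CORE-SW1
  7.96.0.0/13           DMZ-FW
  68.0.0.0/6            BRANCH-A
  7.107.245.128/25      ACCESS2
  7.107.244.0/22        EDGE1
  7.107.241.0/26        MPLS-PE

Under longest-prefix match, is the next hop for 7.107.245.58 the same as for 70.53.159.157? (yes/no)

7.107.245.58: longest match 7.107.244.0/22 -> EDGE1
70.53.159.157: longest match 68.0.0.0/6 -> BRANCH-A

no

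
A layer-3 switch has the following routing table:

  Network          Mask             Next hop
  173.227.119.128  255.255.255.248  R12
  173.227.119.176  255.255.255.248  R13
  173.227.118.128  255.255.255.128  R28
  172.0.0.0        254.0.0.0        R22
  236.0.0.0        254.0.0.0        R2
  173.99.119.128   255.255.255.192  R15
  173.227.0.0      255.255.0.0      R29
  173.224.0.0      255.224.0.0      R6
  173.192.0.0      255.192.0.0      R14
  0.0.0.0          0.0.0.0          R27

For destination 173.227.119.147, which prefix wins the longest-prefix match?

Entries matching 173.227.119.147:
  0.0.0.0/0 (default, matches everything)
  172.0.0.0/7 (172.0.0.0 - 173.255.255.255)
  173.192.0.0/10 (173.192.0.0 - 173.255.255.255)
  173.224.0.0/11 (173.224.0.0 - 173.255.255.255)
  173.227.0.0/16 (173.227.0.0 - 173.227.255.255)
Most specific is 173.227.0.0/16.

173.227.0.0/16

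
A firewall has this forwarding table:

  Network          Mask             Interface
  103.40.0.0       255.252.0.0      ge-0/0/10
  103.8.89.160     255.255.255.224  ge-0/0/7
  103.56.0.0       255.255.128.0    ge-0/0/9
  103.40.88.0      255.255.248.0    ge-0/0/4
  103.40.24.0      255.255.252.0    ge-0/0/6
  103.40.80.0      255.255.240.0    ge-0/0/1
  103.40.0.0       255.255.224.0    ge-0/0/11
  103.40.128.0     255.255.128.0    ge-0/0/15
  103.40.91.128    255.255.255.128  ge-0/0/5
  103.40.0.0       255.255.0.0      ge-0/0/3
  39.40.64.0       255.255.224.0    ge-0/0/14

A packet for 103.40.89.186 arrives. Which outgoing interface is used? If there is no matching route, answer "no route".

ge-0/0/4

Routes whose prefix contains 103.40.89.186:
  103.40.0.0/14 (103.40.0.0 - 103.43.255.255) -> ge-0/0/10
  103.40.0.0/16 (103.40.0.0 - 103.40.255.255) -> ge-0/0/3
  103.40.80.0/20 (103.40.80.0 - 103.40.95.255) -> ge-0/0/1
  103.40.88.0/21 (103.40.88.0 - 103.40.95.255) -> ge-0/0/4
More-specific entries that do NOT match:
  103.8.89.160/27 (103.8.89.160 - 103.8.89.191) does not contain 103.40.89.186
  103.40.91.128/25 (103.40.91.128 - 103.40.91.255) does not contain 103.40.89.186
  103.40.24.0/22 (103.40.24.0 - 103.40.27.255) does not contain 103.40.89.186
Longest matching prefix is /21 -> interface ge-0/0/4.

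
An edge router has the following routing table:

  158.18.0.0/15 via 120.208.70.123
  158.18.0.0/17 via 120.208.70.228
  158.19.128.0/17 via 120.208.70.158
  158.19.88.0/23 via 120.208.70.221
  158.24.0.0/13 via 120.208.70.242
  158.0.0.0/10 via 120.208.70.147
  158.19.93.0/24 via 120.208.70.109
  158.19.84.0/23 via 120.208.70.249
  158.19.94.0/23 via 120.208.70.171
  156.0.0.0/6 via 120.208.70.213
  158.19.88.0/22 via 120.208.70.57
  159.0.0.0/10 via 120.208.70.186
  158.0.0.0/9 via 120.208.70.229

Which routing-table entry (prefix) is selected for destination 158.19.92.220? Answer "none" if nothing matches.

158.18.0.0/15

Entries matching 158.19.92.220:
  156.0.0.0/6 (156.0.0.0 - 159.255.255.255)
  158.0.0.0/9 (158.0.0.0 - 158.127.255.255)
  158.0.0.0/10 (158.0.0.0 - 158.63.255.255)
  158.18.0.0/15 (158.18.0.0 - 158.19.255.255)
Most specific is 158.18.0.0/15.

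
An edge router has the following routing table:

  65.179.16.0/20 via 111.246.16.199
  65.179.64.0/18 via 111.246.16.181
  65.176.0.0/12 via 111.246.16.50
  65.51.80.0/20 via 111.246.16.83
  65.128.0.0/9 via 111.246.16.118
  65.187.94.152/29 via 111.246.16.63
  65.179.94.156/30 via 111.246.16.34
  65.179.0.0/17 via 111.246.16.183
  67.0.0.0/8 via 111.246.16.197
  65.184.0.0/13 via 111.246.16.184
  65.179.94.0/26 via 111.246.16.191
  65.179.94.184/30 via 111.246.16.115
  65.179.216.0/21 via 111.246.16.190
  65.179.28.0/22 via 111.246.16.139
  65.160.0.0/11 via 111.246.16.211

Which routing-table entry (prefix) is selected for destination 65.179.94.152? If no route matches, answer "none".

Entries matching 65.179.94.152:
  65.128.0.0/9 (65.128.0.0 - 65.255.255.255)
  65.160.0.0/11 (65.160.0.0 - 65.191.255.255)
  65.176.0.0/12 (65.176.0.0 - 65.191.255.255)
  65.179.0.0/17 (65.179.0.0 - 65.179.127.255)
  65.179.64.0/18 (65.179.64.0 - 65.179.127.255)
Most specific is 65.179.64.0/18.

65.179.64.0/18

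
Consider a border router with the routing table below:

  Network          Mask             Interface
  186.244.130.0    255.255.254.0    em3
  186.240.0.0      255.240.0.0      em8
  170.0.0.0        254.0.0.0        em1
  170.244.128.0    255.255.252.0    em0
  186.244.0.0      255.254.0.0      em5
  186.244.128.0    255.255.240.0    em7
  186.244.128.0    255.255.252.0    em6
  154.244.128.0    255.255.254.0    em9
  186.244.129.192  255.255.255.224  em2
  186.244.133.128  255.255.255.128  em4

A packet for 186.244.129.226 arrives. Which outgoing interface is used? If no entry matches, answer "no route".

Routes whose prefix contains 186.244.129.226:
  186.240.0.0/12 (186.240.0.0 - 186.255.255.255) -> em8
  186.244.0.0/15 (186.244.0.0 - 186.245.255.255) -> em5
  186.244.128.0/20 (186.244.128.0 - 186.244.143.255) -> em7
  186.244.128.0/22 (186.244.128.0 - 186.244.131.255) -> em6
More-specific entries that do NOT match:
  186.244.129.192/27 (186.244.129.192 - 186.244.129.223) does not contain 186.244.129.226
  186.244.133.128/25 (186.244.133.128 - 186.244.133.255) does not contain 186.244.129.226
  186.244.130.0/23 (186.244.130.0 - 186.244.131.255) does not contain 186.244.129.226
  154.244.128.0/23 (154.244.128.0 - 154.244.129.255) does not contain 186.244.129.226
Longest matching prefix is /22 -> interface em6.

em6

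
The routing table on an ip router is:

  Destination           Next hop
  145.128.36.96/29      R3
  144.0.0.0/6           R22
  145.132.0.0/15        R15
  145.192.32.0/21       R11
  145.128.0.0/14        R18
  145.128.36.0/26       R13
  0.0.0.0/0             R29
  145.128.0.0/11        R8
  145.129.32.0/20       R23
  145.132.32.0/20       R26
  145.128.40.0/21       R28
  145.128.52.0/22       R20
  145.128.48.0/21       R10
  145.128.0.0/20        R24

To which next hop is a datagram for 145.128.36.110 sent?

R18

Routes whose prefix contains 145.128.36.110:
  0.0.0.0/0 (default, matches everything) -> R29
  144.0.0.0/6 (144.0.0.0 - 147.255.255.255) -> R22
  145.128.0.0/11 (145.128.0.0 - 145.159.255.255) -> R8
  145.128.0.0/14 (145.128.0.0 - 145.131.255.255) -> R18
More-specific entries that do NOT match:
  145.128.36.96/29 (145.128.36.96 - 145.128.36.103) does not contain 145.128.36.110
  145.128.36.0/26 (145.128.36.0 - 145.128.36.63) does not contain 145.128.36.110
  145.128.52.0/22 (145.128.52.0 - 145.128.55.255) does not contain 145.128.36.110
  145.192.32.0/21 (145.192.32.0 - 145.192.39.255) does not contain 145.128.36.110
  145.128.40.0/21 (145.128.40.0 - 145.128.47.255) does not contain 145.128.36.110
  145.128.48.0/21 (145.128.48.0 - 145.128.55.255) does not contain 145.128.36.110
  145.129.32.0/20 (145.129.32.0 - 145.129.47.255) does not contain 145.128.36.110
  145.132.32.0/20 (145.132.32.0 - 145.132.47.255) does not contain 145.128.36.110
  145.128.0.0/20 (145.128.0.0 - 145.128.15.255) does not contain 145.128.36.110
  145.132.0.0/15 (145.132.0.0 - 145.133.255.255) does not contain 145.128.36.110
Longest matching prefix is /14 -> next hop R18.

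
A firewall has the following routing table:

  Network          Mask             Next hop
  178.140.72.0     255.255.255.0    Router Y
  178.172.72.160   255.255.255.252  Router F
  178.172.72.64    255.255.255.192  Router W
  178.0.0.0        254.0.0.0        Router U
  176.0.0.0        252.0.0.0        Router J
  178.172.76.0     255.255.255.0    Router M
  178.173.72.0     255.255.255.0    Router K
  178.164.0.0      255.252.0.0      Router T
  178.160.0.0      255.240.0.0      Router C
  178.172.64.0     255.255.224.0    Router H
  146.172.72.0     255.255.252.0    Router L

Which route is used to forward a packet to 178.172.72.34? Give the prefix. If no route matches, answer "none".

178.172.64.0/19

Entries matching 178.172.72.34:
  176.0.0.0/6 (176.0.0.0 - 179.255.255.255)
  178.0.0.0/7 (178.0.0.0 - 179.255.255.255)
  178.160.0.0/12 (178.160.0.0 - 178.175.255.255)
  178.172.64.0/19 (178.172.64.0 - 178.172.95.255)
Most specific is 178.172.64.0/19.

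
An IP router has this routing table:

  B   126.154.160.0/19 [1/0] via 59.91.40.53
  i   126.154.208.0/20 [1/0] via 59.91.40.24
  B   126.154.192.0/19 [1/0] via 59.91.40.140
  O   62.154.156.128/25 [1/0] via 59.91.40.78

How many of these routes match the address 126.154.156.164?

0

No listed prefix contains 126.154.156.164.
Total matching entries: 0.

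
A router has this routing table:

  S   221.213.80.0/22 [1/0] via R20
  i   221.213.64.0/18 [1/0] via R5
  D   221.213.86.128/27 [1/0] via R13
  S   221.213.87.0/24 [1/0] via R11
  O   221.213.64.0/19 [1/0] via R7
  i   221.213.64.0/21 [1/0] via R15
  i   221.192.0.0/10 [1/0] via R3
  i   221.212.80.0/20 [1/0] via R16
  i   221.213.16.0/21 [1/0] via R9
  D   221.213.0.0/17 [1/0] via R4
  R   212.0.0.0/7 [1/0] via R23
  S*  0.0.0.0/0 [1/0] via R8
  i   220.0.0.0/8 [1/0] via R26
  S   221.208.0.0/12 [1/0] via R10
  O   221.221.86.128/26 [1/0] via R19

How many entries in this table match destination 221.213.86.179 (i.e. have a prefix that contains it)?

6

Prefixes containing 221.213.86.179:
  0.0.0.0/0 (default, matches everything)
  221.192.0.0/10 (221.192.0.0 - 221.255.255.255)
  221.208.0.0/12 (221.208.0.0 - 221.223.255.255)
  221.213.0.0/17 (221.213.0.0 - 221.213.127.255)
  221.213.64.0/18 (221.213.64.0 - 221.213.127.255)
  221.213.64.0/19 (221.213.64.0 - 221.213.95.255)
Total matching entries: 6.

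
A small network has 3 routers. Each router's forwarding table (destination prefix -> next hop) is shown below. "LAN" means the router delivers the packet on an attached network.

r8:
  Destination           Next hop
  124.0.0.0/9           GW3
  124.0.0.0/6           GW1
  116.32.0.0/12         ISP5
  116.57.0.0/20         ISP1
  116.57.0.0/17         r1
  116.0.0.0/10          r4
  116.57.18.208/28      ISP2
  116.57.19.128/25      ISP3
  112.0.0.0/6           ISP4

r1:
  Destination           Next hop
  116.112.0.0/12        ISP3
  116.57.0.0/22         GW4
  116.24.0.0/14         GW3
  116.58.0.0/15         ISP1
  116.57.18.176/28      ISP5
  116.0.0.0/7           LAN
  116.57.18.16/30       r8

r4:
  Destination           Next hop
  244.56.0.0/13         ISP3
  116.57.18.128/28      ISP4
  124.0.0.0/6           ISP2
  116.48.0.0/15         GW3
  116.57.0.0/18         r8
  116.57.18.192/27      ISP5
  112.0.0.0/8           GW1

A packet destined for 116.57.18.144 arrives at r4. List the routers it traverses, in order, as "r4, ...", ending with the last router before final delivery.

At r4: longest match for 116.57.18.144 is 116.57.0.0/18 -> r8
At r8: longest match for 116.57.18.144 is 116.57.0.0/17 -> r1
At r1: longest match for 116.57.18.144 is 116.0.0.0/7 -> LAN

r4, r8, r1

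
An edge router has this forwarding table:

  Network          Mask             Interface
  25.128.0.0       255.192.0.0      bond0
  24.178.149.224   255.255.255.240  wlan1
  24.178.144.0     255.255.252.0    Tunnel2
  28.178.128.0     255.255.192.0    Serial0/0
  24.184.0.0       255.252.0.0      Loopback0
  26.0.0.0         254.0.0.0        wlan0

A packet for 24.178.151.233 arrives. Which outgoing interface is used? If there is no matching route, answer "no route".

No entry's prefix contains 24.178.151.233; there is no default route.

no route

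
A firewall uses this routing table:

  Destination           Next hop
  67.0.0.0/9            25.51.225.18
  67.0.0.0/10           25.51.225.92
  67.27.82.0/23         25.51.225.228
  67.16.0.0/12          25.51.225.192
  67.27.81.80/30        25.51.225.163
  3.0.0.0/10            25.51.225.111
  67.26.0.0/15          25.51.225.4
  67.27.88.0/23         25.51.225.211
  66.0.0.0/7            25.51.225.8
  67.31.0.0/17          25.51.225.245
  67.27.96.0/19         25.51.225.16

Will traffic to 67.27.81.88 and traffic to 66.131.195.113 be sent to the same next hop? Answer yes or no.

67.27.81.88: longest match 67.26.0.0/15 -> 25.51.225.4
66.131.195.113: longest match 66.0.0.0/7 -> 25.51.225.8

no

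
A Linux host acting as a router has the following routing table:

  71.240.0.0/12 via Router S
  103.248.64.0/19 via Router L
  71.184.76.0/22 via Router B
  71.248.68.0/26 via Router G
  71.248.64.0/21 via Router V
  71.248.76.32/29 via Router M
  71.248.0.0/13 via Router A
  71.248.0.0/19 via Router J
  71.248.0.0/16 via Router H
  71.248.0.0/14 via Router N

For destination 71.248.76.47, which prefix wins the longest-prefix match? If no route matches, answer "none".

Entries matching 71.248.76.47:
  71.240.0.0/12 (71.240.0.0 - 71.255.255.255)
  71.248.0.0/13 (71.248.0.0 - 71.255.255.255)
  71.248.0.0/14 (71.248.0.0 - 71.251.255.255)
  71.248.0.0/16 (71.248.0.0 - 71.248.255.255)
Most specific is 71.248.0.0/16.

71.248.0.0/16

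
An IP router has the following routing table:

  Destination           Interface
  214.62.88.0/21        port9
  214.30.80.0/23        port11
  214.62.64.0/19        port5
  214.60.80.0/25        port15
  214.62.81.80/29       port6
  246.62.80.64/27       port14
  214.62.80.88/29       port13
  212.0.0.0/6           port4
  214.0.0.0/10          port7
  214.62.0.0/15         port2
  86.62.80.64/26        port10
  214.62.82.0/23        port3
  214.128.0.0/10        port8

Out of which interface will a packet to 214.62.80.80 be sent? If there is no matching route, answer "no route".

Routes whose prefix contains 214.62.80.80:
  212.0.0.0/6 (212.0.0.0 - 215.255.255.255) -> port4
  214.0.0.0/10 (214.0.0.0 - 214.63.255.255) -> port7
  214.62.0.0/15 (214.62.0.0 - 214.63.255.255) -> port2
  214.62.64.0/19 (214.62.64.0 - 214.62.95.255) -> port5
More-specific entries that do NOT match:
  214.62.81.80/29 (214.62.81.80 - 214.62.81.87) does not contain 214.62.80.80
  214.62.80.88/29 (214.62.80.88 - 214.62.80.95) does not contain 214.62.80.80
  246.62.80.64/27 (246.62.80.64 - 246.62.80.95) does not contain 214.62.80.80
  86.62.80.64/26 (86.62.80.64 - 86.62.80.127) does not contain 214.62.80.80
  214.60.80.0/25 (214.60.80.0 - 214.60.80.127) does not contain 214.62.80.80
  214.30.80.0/23 (214.30.80.0 - 214.30.81.255) does not contain 214.62.80.80
  214.62.82.0/23 (214.62.82.0 - 214.62.83.255) does not contain 214.62.80.80
  214.62.88.0/21 (214.62.88.0 - 214.62.95.255) does not contain 214.62.80.80
Longest matching prefix is /19 -> interface port5.

port5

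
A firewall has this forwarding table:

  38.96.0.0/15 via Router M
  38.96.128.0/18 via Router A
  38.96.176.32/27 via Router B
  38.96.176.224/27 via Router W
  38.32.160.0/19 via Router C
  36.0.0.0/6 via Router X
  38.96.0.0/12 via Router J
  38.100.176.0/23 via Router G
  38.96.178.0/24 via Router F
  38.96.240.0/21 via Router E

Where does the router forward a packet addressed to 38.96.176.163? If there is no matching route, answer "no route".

Router A

Routes whose prefix contains 38.96.176.163:
  36.0.0.0/6 (36.0.0.0 - 39.255.255.255) -> Router X
  38.96.0.0/12 (38.96.0.0 - 38.111.255.255) -> Router J
  38.96.0.0/15 (38.96.0.0 - 38.97.255.255) -> Router M
  38.96.128.0/18 (38.96.128.0 - 38.96.191.255) -> Router A
More-specific entries that do NOT match:
  38.96.176.32/27 (38.96.176.32 - 38.96.176.63) does not contain 38.96.176.163
  38.96.176.224/27 (38.96.176.224 - 38.96.176.255) does not contain 38.96.176.163
  38.96.178.0/24 (38.96.178.0 - 38.96.178.255) does not contain 38.96.176.163
  38.100.176.0/23 (38.100.176.0 - 38.100.177.255) does not contain 38.96.176.163
  38.96.240.0/21 (38.96.240.0 - 38.96.247.255) does not contain 38.96.176.163
  38.32.160.0/19 (38.32.160.0 - 38.32.191.255) does not contain 38.96.176.163
Longest matching prefix is /18 -> next hop Router A.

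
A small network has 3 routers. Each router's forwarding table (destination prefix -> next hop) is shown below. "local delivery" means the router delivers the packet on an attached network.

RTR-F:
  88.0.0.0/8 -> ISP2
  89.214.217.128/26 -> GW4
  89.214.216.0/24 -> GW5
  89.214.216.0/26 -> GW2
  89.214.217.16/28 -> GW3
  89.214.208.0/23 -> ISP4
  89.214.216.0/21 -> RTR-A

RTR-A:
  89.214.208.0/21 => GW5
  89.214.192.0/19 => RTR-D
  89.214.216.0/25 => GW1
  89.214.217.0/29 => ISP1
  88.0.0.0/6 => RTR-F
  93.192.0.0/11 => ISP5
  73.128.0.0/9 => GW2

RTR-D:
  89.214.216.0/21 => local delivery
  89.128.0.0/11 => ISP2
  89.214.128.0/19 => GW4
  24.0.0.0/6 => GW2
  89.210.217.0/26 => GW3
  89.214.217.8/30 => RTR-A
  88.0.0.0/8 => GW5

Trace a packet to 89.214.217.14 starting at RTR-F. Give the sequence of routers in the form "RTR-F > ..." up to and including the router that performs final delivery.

At RTR-F: longest match for 89.214.217.14 is 89.214.216.0/21 -> RTR-A
At RTR-A: longest match for 89.214.217.14 is 89.214.192.0/19 -> RTR-D
At RTR-D: longest match for 89.214.217.14 is 89.214.216.0/21 -> local delivery

RTR-F > RTR-A > RTR-D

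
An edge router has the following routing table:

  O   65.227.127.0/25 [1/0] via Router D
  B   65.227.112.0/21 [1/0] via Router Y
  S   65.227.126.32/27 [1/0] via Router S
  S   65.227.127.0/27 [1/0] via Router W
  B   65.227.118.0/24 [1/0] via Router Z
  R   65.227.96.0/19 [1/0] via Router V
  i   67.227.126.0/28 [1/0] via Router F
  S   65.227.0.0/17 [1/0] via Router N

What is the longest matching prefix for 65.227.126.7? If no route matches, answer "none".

65.227.96.0/19

Entries matching 65.227.126.7:
  65.227.0.0/17 (65.227.0.0 - 65.227.127.255)
  65.227.96.0/19 (65.227.96.0 - 65.227.127.255)
Most specific is 65.227.96.0/19.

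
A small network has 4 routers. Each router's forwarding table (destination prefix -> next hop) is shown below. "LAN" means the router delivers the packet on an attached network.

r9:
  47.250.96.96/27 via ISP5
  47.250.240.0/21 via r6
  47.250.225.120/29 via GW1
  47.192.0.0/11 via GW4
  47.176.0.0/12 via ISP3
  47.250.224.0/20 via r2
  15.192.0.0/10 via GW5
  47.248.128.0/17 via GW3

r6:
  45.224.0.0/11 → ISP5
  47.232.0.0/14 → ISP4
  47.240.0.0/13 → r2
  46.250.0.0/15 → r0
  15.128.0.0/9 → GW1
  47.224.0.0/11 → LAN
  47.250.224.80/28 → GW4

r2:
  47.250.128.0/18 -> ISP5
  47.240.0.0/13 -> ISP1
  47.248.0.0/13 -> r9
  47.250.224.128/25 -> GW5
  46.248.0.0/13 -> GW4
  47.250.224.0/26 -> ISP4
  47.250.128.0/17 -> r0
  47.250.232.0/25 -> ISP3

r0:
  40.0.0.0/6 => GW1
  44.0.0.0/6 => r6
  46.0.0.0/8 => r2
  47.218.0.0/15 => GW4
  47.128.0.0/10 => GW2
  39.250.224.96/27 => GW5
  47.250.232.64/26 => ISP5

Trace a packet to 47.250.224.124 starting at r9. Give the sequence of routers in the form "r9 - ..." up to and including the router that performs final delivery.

r9 - r2 - r0 - r6

At r9: longest match for 47.250.224.124 is 47.250.224.0/20 -> r2
At r2: longest match for 47.250.224.124 is 47.250.128.0/17 -> r0
At r0: longest match for 47.250.224.124 is 44.0.0.0/6 -> r6
At r6: longest match for 47.250.224.124 is 47.224.0.0/11 -> LAN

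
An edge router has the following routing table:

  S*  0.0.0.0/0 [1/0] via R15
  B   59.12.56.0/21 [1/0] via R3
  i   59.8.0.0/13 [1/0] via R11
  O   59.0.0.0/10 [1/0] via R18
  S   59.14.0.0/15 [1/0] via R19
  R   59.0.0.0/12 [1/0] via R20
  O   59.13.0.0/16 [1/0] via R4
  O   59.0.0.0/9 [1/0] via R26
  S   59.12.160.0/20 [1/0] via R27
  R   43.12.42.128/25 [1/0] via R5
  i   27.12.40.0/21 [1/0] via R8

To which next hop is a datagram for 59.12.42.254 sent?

Routes whose prefix contains 59.12.42.254:
  0.0.0.0/0 (default, matches everything) -> R15
  59.0.0.0/9 (59.0.0.0 - 59.127.255.255) -> R26
  59.0.0.0/10 (59.0.0.0 - 59.63.255.255) -> R18
  59.0.0.0/12 (59.0.0.0 - 59.15.255.255) -> R20
  59.8.0.0/13 (59.8.0.0 - 59.15.255.255) -> R11
More-specific entries that do NOT match:
  43.12.42.128/25 (43.12.42.128 - 43.12.42.255) does not contain 59.12.42.254
  59.12.56.0/21 (59.12.56.0 - 59.12.63.255) does not contain 59.12.42.254
  27.12.40.0/21 (27.12.40.0 - 27.12.47.255) does not contain 59.12.42.254
  59.12.160.0/20 (59.12.160.0 - 59.12.175.255) does not contain 59.12.42.254
  59.13.0.0/16 (59.13.0.0 - 59.13.255.255) does not contain 59.12.42.254
  59.14.0.0/15 (59.14.0.0 - 59.15.255.255) does not contain 59.12.42.254
Longest matching prefix is /13 -> next hop R11.

R11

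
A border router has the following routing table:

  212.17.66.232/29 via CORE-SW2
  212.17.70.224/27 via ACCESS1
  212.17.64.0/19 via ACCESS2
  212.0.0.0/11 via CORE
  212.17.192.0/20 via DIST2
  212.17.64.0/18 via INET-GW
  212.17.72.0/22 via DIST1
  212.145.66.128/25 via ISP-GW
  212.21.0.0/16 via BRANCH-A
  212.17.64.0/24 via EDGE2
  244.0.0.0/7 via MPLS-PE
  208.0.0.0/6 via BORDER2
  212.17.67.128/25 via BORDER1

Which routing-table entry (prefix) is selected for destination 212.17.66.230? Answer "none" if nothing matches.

212.17.64.0/19

Entries matching 212.17.66.230:
  212.0.0.0/11 (212.0.0.0 - 212.31.255.255)
  212.17.64.0/18 (212.17.64.0 - 212.17.127.255)
  212.17.64.0/19 (212.17.64.0 - 212.17.95.255)
Most specific is 212.17.64.0/19.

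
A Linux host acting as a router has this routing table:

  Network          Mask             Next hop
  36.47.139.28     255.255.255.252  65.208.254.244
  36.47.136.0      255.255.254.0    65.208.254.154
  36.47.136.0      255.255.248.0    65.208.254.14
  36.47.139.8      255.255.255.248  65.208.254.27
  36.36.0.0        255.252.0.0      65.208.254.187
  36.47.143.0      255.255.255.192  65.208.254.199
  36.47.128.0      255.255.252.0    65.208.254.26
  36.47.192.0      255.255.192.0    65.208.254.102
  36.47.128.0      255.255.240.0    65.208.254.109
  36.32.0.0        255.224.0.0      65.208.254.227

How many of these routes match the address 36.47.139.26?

Prefixes containing 36.47.139.26:
  36.32.0.0/11 (36.32.0.0 - 36.63.255.255)
  36.47.128.0/20 (36.47.128.0 - 36.47.143.255)
  36.47.136.0/21 (36.47.136.0 - 36.47.143.255)
Total matching entries: 3.

3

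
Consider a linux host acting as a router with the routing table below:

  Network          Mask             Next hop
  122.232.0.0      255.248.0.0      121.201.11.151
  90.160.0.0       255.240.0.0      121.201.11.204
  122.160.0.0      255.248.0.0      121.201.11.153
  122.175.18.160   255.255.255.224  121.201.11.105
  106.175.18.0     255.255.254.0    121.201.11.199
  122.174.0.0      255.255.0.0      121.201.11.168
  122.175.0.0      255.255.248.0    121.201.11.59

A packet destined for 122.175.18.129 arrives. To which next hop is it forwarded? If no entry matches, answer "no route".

No entry's prefix contains 122.175.18.129; there is no default route.

no route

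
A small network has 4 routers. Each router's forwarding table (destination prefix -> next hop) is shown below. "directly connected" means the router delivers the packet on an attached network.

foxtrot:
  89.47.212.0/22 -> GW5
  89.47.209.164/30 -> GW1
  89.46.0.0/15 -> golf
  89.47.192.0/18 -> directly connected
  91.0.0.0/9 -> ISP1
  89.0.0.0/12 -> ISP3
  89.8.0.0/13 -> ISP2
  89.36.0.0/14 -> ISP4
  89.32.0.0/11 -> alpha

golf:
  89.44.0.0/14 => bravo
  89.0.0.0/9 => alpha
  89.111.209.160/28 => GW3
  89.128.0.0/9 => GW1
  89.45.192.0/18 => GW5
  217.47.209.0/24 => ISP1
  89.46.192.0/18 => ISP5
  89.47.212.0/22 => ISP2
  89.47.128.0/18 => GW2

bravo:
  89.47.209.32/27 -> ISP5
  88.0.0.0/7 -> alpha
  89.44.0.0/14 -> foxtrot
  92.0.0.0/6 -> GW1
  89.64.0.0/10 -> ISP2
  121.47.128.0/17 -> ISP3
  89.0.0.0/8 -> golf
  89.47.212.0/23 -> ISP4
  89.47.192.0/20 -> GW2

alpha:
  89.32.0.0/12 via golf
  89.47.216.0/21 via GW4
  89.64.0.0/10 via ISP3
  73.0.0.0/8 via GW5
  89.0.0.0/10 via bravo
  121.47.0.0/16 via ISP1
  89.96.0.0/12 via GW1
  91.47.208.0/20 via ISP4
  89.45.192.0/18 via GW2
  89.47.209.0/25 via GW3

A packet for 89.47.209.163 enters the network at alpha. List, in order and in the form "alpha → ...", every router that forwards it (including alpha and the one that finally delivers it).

alpha → golf → bravo → foxtrot

At alpha: longest match for 89.47.209.163 is 89.32.0.0/12 -> golf
At golf: longest match for 89.47.209.163 is 89.44.0.0/14 -> bravo
At bravo: longest match for 89.47.209.163 is 89.44.0.0/14 -> foxtrot
At foxtrot: longest match for 89.47.209.163 is 89.47.192.0/18 -> directly connected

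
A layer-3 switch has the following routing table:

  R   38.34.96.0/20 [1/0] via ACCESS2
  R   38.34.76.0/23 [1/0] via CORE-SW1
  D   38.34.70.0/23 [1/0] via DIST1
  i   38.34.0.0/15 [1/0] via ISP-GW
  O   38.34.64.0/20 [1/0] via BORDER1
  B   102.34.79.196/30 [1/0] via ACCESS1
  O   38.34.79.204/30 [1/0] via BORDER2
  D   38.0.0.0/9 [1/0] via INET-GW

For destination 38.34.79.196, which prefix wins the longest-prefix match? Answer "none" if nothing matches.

Entries matching 38.34.79.196:
  38.0.0.0/9 (38.0.0.0 - 38.127.255.255)
  38.34.0.0/15 (38.34.0.0 - 38.35.255.255)
  38.34.64.0/20 (38.34.64.0 - 38.34.79.255)
Most specific is 38.34.64.0/20.

38.34.64.0/20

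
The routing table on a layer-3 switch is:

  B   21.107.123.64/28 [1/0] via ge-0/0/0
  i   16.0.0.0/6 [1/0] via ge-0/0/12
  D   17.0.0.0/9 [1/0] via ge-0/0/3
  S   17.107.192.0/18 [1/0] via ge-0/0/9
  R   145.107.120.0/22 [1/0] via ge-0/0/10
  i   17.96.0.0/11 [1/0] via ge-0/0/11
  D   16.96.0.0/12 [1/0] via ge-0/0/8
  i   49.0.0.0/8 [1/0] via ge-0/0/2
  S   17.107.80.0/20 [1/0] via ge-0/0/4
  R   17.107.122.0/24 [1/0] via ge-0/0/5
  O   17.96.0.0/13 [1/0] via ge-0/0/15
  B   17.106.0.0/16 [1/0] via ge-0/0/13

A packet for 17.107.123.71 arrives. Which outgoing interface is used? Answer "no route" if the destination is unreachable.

Routes whose prefix contains 17.107.123.71:
  16.0.0.0/6 (16.0.0.0 - 19.255.255.255) -> ge-0/0/12
  17.0.0.0/9 (17.0.0.0 - 17.127.255.255) -> ge-0/0/3
  17.96.0.0/11 (17.96.0.0 - 17.127.255.255) -> ge-0/0/11
More-specific entries that do NOT match:
  21.107.123.64/28 (21.107.123.64 - 21.107.123.79) does not contain 17.107.123.71
  17.107.122.0/24 (17.107.122.0 - 17.107.122.255) does not contain 17.107.123.71
  145.107.120.0/22 (145.107.120.0 - 145.107.123.255) does not contain 17.107.123.71
  17.107.80.0/20 (17.107.80.0 - 17.107.95.255) does not contain 17.107.123.71
  17.107.192.0/18 (17.107.192.0 - 17.107.255.255) does not contain 17.107.123.71
  17.106.0.0/16 (17.106.0.0 - 17.106.255.255) does not contain 17.107.123.71
  17.96.0.0/13 (17.96.0.0 - 17.103.255.255) does not contain 17.107.123.71
  16.96.0.0/12 (16.96.0.0 - 16.111.255.255) does not contain 17.107.123.71
Longest matching prefix is /11 -> interface ge-0/0/11.

ge-0/0/11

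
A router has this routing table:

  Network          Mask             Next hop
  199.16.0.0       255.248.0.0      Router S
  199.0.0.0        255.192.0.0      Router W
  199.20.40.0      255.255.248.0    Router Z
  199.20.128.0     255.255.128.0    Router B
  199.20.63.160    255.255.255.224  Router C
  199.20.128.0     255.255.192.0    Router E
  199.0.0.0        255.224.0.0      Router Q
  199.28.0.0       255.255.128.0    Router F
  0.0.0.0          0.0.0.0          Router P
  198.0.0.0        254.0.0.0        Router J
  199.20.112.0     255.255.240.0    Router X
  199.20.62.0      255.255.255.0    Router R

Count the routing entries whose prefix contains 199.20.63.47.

5

Prefixes containing 199.20.63.47:
  0.0.0.0/0 (default, matches everything)
  198.0.0.0/7 (198.0.0.0 - 199.255.255.255)
  199.0.0.0/10 (199.0.0.0 - 199.63.255.255)
  199.0.0.0/11 (199.0.0.0 - 199.31.255.255)
  199.16.0.0/13 (199.16.0.0 - 199.23.255.255)
Total matching entries: 5.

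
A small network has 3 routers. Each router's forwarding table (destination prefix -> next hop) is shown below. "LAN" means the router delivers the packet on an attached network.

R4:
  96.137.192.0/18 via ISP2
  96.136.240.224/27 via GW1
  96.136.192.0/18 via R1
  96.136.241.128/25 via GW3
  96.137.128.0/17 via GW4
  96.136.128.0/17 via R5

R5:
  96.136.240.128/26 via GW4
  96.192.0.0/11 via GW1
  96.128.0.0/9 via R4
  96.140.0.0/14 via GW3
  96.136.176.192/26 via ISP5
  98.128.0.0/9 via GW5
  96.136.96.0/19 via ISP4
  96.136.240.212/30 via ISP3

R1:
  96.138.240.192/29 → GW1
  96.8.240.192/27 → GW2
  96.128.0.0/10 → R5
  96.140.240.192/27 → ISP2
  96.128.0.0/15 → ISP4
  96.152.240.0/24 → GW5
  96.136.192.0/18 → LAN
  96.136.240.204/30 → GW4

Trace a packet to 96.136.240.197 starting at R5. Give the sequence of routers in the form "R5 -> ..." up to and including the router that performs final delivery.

R5 -> R4 -> R1

At R5: longest match for 96.136.240.197 is 96.128.0.0/9 -> R4
At R4: longest match for 96.136.240.197 is 96.136.192.0/18 -> R1
At R1: longest match for 96.136.240.197 is 96.136.192.0/18 -> LAN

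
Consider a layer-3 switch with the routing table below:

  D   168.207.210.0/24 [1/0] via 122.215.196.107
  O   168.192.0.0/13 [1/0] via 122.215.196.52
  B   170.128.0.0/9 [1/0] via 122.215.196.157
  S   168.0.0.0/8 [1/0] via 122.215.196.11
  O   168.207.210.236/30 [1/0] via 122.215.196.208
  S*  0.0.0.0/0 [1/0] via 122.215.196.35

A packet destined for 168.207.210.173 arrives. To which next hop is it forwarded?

Routes whose prefix contains 168.207.210.173:
  0.0.0.0/0 (default, matches everything) -> 122.215.196.35
  168.0.0.0/8 (168.0.0.0 - 168.255.255.255) -> 122.215.196.11
  168.207.210.0/24 (168.207.210.0 - 168.207.210.255) -> 122.215.196.107
More-specific entries that do NOT match:
  168.207.210.236/30 (168.207.210.236 - 168.207.210.239) does not contain 168.207.210.173
Longest matching prefix is /24 -> next hop 122.215.196.107.

122.215.196.107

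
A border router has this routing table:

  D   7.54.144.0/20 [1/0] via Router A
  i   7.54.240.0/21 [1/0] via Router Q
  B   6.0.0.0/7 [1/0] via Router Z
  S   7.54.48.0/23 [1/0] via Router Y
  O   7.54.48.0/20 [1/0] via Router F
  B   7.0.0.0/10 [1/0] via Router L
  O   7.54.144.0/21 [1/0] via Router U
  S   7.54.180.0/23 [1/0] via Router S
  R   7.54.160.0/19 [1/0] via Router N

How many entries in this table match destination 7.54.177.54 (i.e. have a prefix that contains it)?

3

Prefixes containing 7.54.177.54:
  6.0.0.0/7 (6.0.0.0 - 7.255.255.255)
  7.0.0.0/10 (7.0.0.0 - 7.63.255.255)
  7.54.160.0/19 (7.54.160.0 - 7.54.191.255)
Total matching entries: 3.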